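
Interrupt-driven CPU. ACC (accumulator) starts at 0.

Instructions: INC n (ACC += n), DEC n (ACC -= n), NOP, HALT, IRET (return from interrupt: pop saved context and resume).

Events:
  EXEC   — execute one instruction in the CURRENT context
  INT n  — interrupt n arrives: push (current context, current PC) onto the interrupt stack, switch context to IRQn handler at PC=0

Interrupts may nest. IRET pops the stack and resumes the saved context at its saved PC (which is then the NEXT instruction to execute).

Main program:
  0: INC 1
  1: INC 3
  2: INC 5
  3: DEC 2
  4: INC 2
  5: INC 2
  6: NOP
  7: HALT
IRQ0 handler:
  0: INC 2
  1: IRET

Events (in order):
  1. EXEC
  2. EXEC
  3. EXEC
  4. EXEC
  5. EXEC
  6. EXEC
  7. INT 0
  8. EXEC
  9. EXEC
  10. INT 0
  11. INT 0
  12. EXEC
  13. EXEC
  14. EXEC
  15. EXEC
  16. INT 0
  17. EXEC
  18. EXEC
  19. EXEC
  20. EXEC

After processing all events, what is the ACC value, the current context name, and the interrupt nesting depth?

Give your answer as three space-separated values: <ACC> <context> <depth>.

Event 1 (EXEC): [MAIN] PC=0: INC 1 -> ACC=1
Event 2 (EXEC): [MAIN] PC=1: INC 3 -> ACC=4
Event 3 (EXEC): [MAIN] PC=2: INC 5 -> ACC=9
Event 4 (EXEC): [MAIN] PC=3: DEC 2 -> ACC=7
Event 5 (EXEC): [MAIN] PC=4: INC 2 -> ACC=9
Event 6 (EXEC): [MAIN] PC=5: INC 2 -> ACC=11
Event 7 (INT 0): INT 0 arrives: push (MAIN, PC=6), enter IRQ0 at PC=0 (depth now 1)
Event 8 (EXEC): [IRQ0] PC=0: INC 2 -> ACC=13
Event 9 (EXEC): [IRQ0] PC=1: IRET -> resume MAIN at PC=6 (depth now 0)
Event 10 (INT 0): INT 0 arrives: push (MAIN, PC=6), enter IRQ0 at PC=0 (depth now 1)
Event 11 (INT 0): INT 0 arrives: push (IRQ0, PC=0), enter IRQ0 at PC=0 (depth now 2)
Event 12 (EXEC): [IRQ0] PC=0: INC 2 -> ACC=15
Event 13 (EXEC): [IRQ0] PC=1: IRET -> resume IRQ0 at PC=0 (depth now 1)
Event 14 (EXEC): [IRQ0] PC=0: INC 2 -> ACC=17
Event 15 (EXEC): [IRQ0] PC=1: IRET -> resume MAIN at PC=6 (depth now 0)
Event 16 (INT 0): INT 0 arrives: push (MAIN, PC=6), enter IRQ0 at PC=0 (depth now 1)
Event 17 (EXEC): [IRQ0] PC=0: INC 2 -> ACC=19
Event 18 (EXEC): [IRQ0] PC=1: IRET -> resume MAIN at PC=6 (depth now 0)
Event 19 (EXEC): [MAIN] PC=6: NOP
Event 20 (EXEC): [MAIN] PC=7: HALT

Answer: 19 MAIN 0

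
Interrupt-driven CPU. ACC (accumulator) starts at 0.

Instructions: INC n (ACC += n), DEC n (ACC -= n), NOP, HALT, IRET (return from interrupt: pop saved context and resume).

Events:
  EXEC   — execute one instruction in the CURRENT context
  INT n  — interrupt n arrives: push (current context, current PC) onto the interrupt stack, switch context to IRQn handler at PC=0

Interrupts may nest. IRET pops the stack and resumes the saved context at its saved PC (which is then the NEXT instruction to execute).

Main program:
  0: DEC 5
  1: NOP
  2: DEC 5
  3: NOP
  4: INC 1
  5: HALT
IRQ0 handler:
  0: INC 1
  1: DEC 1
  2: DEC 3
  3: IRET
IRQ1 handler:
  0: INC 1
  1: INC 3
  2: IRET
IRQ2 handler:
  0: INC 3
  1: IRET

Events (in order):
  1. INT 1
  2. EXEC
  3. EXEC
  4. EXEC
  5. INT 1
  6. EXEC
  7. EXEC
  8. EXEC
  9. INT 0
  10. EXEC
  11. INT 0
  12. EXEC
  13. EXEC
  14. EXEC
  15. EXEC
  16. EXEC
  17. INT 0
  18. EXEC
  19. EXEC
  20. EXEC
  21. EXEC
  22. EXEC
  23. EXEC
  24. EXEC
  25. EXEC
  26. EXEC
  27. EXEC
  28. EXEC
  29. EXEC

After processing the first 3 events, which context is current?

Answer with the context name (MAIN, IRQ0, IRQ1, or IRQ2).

Event 1 (INT 1): INT 1 arrives: push (MAIN, PC=0), enter IRQ1 at PC=0 (depth now 1)
Event 2 (EXEC): [IRQ1] PC=0: INC 1 -> ACC=1
Event 3 (EXEC): [IRQ1] PC=1: INC 3 -> ACC=4

Answer: IRQ1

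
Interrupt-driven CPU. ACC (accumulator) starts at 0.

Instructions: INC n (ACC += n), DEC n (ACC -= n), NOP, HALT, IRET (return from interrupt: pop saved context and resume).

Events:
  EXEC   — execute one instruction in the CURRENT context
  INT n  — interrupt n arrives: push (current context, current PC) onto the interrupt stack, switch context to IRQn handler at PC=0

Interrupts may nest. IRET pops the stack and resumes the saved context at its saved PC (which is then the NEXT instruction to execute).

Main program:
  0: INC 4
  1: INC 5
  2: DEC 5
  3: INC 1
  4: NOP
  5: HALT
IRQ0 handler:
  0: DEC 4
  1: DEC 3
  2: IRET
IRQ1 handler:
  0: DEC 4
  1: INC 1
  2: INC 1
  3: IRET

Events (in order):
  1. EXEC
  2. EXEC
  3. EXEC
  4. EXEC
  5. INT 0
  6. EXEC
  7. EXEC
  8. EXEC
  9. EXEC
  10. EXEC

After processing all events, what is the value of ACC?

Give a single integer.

Event 1 (EXEC): [MAIN] PC=0: INC 4 -> ACC=4
Event 2 (EXEC): [MAIN] PC=1: INC 5 -> ACC=9
Event 3 (EXEC): [MAIN] PC=2: DEC 5 -> ACC=4
Event 4 (EXEC): [MAIN] PC=3: INC 1 -> ACC=5
Event 5 (INT 0): INT 0 arrives: push (MAIN, PC=4), enter IRQ0 at PC=0 (depth now 1)
Event 6 (EXEC): [IRQ0] PC=0: DEC 4 -> ACC=1
Event 7 (EXEC): [IRQ0] PC=1: DEC 3 -> ACC=-2
Event 8 (EXEC): [IRQ0] PC=2: IRET -> resume MAIN at PC=4 (depth now 0)
Event 9 (EXEC): [MAIN] PC=4: NOP
Event 10 (EXEC): [MAIN] PC=5: HALT

Answer: -2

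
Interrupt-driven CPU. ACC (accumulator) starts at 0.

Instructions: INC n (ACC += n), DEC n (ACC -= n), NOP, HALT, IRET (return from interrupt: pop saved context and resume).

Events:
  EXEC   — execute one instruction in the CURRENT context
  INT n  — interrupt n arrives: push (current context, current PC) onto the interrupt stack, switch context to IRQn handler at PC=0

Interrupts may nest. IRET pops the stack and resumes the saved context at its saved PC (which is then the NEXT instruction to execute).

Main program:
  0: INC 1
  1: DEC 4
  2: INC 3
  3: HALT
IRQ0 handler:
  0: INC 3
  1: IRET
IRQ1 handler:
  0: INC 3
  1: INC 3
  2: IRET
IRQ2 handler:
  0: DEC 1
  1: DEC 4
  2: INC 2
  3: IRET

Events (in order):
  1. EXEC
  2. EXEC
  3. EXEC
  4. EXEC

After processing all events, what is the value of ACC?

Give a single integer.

Event 1 (EXEC): [MAIN] PC=0: INC 1 -> ACC=1
Event 2 (EXEC): [MAIN] PC=1: DEC 4 -> ACC=-3
Event 3 (EXEC): [MAIN] PC=2: INC 3 -> ACC=0
Event 4 (EXEC): [MAIN] PC=3: HALT

Answer: 0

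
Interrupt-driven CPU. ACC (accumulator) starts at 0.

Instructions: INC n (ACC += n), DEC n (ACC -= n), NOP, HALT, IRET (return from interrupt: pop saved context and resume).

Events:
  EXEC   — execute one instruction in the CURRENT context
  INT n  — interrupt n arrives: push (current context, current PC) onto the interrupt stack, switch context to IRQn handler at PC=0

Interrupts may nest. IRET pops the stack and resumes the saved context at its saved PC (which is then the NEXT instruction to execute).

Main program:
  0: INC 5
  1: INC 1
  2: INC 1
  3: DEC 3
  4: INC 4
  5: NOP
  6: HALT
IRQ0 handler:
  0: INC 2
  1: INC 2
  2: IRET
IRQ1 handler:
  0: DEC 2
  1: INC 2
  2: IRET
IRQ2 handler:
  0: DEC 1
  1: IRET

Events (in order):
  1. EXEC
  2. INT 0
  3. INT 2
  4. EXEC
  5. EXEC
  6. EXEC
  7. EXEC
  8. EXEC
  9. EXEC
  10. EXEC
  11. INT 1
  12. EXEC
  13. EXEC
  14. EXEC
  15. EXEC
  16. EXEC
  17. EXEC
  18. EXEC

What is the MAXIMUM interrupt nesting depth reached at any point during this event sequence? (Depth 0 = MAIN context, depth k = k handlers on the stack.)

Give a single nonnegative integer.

Answer: 2

Derivation:
Event 1 (EXEC): [MAIN] PC=0: INC 5 -> ACC=5 [depth=0]
Event 2 (INT 0): INT 0 arrives: push (MAIN, PC=1), enter IRQ0 at PC=0 (depth now 1) [depth=1]
Event 3 (INT 2): INT 2 arrives: push (IRQ0, PC=0), enter IRQ2 at PC=0 (depth now 2) [depth=2]
Event 4 (EXEC): [IRQ2] PC=0: DEC 1 -> ACC=4 [depth=2]
Event 5 (EXEC): [IRQ2] PC=1: IRET -> resume IRQ0 at PC=0 (depth now 1) [depth=1]
Event 6 (EXEC): [IRQ0] PC=0: INC 2 -> ACC=6 [depth=1]
Event 7 (EXEC): [IRQ0] PC=1: INC 2 -> ACC=8 [depth=1]
Event 8 (EXEC): [IRQ0] PC=2: IRET -> resume MAIN at PC=1 (depth now 0) [depth=0]
Event 9 (EXEC): [MAIN] PC=1: INC 1 -> ACC=9 [depth=0]
Event 10 (EXEC): [MAIN] PC=2: INC 1 -> ACC=10 [depth=0]
Event 11 (INT 1): INT 1 arrives: push (MAIN, PC=3), enter IRQ1 at PC=0 (depth now 1) [depth=1]
Event 12 (EXEC): [IRQ1] PC=0: DEC 2 -> ACC=8 [depth=1]
Event 13 (EXEC): [IRQ1] PC=1: INC 2 -> ACC=10 [depth=1]
Event 14 (EXEC): [IRQ1] PC=2: IRET -> resume MAIN at PC=3 (depth now 0) [depth=0]
Event 15 (EXEC): [MAIN] PC=3: DEC 3 -> ACC=7 [depth=0]
Event 16 (EXEC): [MAIN] PC=4: INC 4 -> ACC=11 [depth=0]
Event 17 (EXEC): [MAIN] PC=5: NOP [depth=0]
Event 18 (EXEC): [MAIN] PC=6: HALT [depth=0]
Max depth observed: 2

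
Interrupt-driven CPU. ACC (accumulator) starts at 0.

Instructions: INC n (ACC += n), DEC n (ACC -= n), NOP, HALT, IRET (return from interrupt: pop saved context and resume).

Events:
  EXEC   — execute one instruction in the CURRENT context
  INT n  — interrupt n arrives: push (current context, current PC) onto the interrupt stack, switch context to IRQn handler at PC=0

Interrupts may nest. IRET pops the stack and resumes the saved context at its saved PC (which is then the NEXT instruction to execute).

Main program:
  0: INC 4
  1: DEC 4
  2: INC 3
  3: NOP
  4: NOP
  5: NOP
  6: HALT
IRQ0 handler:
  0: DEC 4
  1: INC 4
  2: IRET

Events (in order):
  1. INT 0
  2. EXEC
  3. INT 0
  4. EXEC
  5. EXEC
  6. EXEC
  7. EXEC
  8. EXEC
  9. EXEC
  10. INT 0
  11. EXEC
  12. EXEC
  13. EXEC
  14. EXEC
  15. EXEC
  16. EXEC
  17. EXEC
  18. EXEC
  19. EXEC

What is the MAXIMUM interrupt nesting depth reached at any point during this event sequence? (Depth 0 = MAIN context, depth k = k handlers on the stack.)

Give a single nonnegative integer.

Event 1 (INT 0): INT 0 arrives: push (MAIN, PC=0), enter IRQ0 at PC=0 (depth now 1) [depth=1]
Event 2 (EXEC): [IRQ0] PC=0: DEC 4 -> ACC=-4 [depth=1]
Event 3 (INT 0): INT 0 arrives: push (IRQ0, PC=1), enter IRQ0 at PC=0 (depth now 2) [depth=2]
Event 4 (EXEC): [IRQ0] PC=0: DEC 4 -> ACC=-8 [depth=2]
Event 5 (EXEC): [IRQ0] PC=1: INC 4 -> ACC=-4 [depth=2]
Event 6 (EXEC): [IRQ0] PC=2: IRET -> resume IRQ0 at PC=1 (depth now 1) [depth=1]
Event 7 (EXEC): [IRQ0] PC=1: INC 4 -> ACC=0 [depth=1]
Event 8 (EXEC): [IRQ0] PC=2: IRET -> resume MAIN at PC=0 (depth now 0) [depth=0]
Event 9 (EXEC): [MAIN] PC=0: INC 4 -> ACC=4 [depth=0]
Event 10 (INT 0): INT 0 arrives: push (MAIN, PC=1), enter IRQ0 at PC=0 (depth now 1) [depth=1]
Event 11 (EXEC): [IRQ0] PC=0: DEC 4 -> ACC=0 [depth=1]
Event 12 (EXEC): [IRQ0] PC=1: INC 4 -> ACC=4 [depth=1]
Event 13 (EXEC): [IRQ0] PC=2: IRET -> resume MAIN at PC=1 (depth now 0) [depth=0]
Event 14 (EXEC): [MAIN] PC=1: DEC 4 -> ACC=0 [depth=0]
Event 15 (EXEC): [MAIN] PC=2: INC 3 -> ACC=3 [depth=0]
Event 16 (EXEC): [MAIN] PC=3: NOP [depth=0]
Event 17 (EXEC): [MAIN] PC=4: NOP [depth=0]
Event 18 (EXEC): [MAIN] PC=5: NOP [depth=0]
Event 19 (EXEC): [MAIN] PC=6: HALT [depth=0]
Max depth observed: 2

Answer: 2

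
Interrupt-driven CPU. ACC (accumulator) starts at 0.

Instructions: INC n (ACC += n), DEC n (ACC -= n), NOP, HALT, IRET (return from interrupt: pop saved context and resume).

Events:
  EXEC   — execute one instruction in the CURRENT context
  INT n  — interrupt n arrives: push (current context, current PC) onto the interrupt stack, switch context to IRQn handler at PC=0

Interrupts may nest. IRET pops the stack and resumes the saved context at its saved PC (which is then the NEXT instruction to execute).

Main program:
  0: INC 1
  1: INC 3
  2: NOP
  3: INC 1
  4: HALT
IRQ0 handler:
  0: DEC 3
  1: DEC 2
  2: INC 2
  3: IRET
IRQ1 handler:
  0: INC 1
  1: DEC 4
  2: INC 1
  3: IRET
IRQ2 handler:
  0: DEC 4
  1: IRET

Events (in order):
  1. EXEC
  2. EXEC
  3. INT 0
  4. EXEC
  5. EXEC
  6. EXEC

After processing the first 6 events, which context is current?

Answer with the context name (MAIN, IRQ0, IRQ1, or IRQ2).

Event 1 (EXEC): [MAIN] PC=0: INC 1 -> ACC=1
Event 2 (EXEC): [MAIN] PC=1: INC 3 -> ACC=4
Event 3 (INT 0): INT 0 arrives: push (MAIN, PC=2), enter IRQ0 at PC=0 (depth now 1)
Event 4 (EXEC): [IRQ0] PC=0: DEC 3 -> ACC=1
Event 5 (EXEC): [IRQ0] PC=1: DEC 2 -> ACC=-1
Event 6 (EXEC): [IRQ0] PC=2: INC 2 -> ACC=1

Answer: IRQ0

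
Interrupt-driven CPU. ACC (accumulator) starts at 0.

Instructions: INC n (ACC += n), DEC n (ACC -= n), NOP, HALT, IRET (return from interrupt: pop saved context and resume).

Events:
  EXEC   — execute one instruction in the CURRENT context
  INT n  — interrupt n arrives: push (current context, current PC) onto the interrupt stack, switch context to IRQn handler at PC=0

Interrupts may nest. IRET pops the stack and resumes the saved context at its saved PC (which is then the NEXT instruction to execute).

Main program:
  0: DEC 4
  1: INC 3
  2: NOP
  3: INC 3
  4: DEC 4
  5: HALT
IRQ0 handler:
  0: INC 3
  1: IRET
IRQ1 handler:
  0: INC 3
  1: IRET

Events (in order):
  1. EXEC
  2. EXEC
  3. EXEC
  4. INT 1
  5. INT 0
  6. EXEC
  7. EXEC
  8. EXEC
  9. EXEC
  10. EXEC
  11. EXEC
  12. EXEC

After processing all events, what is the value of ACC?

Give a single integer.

Answer: 4

Derivation:
Event 1 (EXEC): [MAIN] PC=0: DEC 4 -> ACC=-4
Event 2 (EXEC): [MAIN] PC=1: INC 3 -> ACC=-1
Event 3 (EXEC): [MAIN] PC=2: NOP
Event 4 (INT 1): INT 1 arrives: push (MAIN, PC=3), enter IRQ1 at PC=0 (depth now 1)
Event 5 (INT 0): INT 0 arrives: push (IRQ1, PC=0), enter IRQ0 at PC=0 (depth now 2)
Event 6 (EXEC): [IRQ0] PC=0: INC 3 -> ACC=2
Event 7 (EXEC): [IRQ0] PC=1: IRET -> resume IRQ1 at PC=0 (depth now 1)
Event 8 (EXEC): [IRQ1] PC=0: INC 3 -> ACC=5
Event 9 (EXEC): [IRQ1] PC=1: IRET -> resume MAIN at PC=3 (depth now 0)
Event 10 (EXEC): [MAIN] PC=3: INC 3 -> ACC=8
Event 11 (EXEC): [MAIN] PC=4: DEC 4 -> ACC=4
Event 12 (EXEC): [MAIN] PC=5: HALT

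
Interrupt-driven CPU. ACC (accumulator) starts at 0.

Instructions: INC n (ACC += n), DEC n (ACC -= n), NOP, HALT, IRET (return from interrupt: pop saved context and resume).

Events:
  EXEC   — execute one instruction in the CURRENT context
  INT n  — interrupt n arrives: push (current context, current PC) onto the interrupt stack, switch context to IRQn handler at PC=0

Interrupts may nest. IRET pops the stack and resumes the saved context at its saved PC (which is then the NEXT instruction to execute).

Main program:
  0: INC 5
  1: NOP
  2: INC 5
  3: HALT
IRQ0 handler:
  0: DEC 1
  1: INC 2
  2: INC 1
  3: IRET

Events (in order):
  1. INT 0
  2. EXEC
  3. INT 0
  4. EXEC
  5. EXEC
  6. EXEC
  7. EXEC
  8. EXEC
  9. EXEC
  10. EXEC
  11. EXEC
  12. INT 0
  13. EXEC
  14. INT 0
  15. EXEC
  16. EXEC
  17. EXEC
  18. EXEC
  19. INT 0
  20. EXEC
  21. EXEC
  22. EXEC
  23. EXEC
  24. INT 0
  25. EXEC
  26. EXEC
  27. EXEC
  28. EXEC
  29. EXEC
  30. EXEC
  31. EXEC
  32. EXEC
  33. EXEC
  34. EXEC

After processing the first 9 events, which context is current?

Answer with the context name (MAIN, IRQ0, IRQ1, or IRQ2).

Answer: IRQ0

Derivation:
Event 1 (INT 0): INT 0 arrives: push (MAIN, PC=0), enter IRQ0 at PC=0 (depth now 1)
Event 2 (EXEC): [IRQ0] PC=0: DEC 1 -> ACC=-1
Event 3 (INT 0): INT 0 arrives: push (IRQ0, PC=1), enter IRQ0 at PC=0 (depth now 2)
Event 4 (EXEC): [IRQ0] PC=0: DEC 1 -> ACC=-2
Event 5 (EXEC): [IRQ0] PC=1: INC 2 -> ACC=0
Event 6 (EXEC): [IRQ0] PC=2: INC 1 -> ACC=1
Event 7 (EXEC): [IRQ0] PC=3: IRET -> resume IRQ0 at PC=1 (depth now 1)
Event 8 (EXEC): [IRQ0] PC=1: INC 2 -> ACC=3
Event 9 (EXEC): [IRQ0] PC=2: INC 1 -> ACC=4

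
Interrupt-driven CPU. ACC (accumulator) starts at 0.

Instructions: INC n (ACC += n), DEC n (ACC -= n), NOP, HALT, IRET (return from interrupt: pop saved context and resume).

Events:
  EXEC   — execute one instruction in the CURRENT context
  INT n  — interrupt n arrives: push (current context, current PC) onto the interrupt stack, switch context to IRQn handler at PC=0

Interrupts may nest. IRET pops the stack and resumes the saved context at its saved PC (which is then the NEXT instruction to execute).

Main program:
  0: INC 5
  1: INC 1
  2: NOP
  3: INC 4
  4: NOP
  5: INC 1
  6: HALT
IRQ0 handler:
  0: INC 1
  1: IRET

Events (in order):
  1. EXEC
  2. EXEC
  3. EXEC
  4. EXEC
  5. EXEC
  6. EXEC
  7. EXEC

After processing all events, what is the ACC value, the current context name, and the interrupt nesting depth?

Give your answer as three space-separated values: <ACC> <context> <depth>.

Event 1 (EXEC): [MAIN] PC=0: INC 5 -> ACC=5
Event 2 (EXEC): [MAIN] PC=1: INC 1 -> ACC=6
Event 3 (EXEC): [MAIN] PC=2: NOP
Event 4 (EXEC): [MAIN] PC=3: INC 4 -> ACC=10
Event 5 (EXEC): [MAIN] PC=4: NOP
Event 6 (EXEC): [MAIN] PC=5: INC 1 -> ACC=11
Event 7 (EXEC): [MAIN] PC=6: HALT

Answer: 11 MAIN 0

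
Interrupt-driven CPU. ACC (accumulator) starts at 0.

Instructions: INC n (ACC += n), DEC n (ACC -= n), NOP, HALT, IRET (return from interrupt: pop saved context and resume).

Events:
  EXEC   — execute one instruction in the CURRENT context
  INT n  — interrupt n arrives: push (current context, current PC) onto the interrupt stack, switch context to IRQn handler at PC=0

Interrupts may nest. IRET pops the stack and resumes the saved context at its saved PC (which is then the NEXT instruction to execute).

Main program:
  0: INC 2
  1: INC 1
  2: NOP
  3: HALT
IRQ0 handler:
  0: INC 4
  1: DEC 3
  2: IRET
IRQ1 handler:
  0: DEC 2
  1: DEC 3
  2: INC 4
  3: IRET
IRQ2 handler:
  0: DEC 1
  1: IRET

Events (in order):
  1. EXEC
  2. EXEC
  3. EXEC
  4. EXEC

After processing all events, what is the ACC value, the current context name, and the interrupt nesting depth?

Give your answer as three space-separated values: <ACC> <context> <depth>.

Event 1 (EXEC): [MAIN] PC=0: INC 2 -> ACC=2
Event 2 (EXEC): [MAIN] PC=1: INC 1 -> ACC=3
Event 3 (EXEC): [MAIN] PC=2: NOP
Event 4 (EXEC): [MAIN] PC=3: HALT

Answer: 3 MAIN 0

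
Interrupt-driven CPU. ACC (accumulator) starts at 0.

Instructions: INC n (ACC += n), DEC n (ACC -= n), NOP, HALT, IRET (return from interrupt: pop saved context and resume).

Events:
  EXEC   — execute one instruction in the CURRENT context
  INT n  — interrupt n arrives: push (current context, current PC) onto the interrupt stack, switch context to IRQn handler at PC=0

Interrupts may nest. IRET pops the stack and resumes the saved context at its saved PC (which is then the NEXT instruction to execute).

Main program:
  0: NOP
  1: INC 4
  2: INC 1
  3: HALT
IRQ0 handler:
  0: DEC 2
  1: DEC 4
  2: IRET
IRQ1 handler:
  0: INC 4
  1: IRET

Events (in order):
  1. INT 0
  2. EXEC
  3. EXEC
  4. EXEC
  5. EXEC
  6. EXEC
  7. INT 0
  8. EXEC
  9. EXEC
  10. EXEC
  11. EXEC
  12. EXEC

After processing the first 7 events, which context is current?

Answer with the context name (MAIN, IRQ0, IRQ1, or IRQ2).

Answer: IRQ0

Derivation:
Event 1 (INT 0): INT 0 arrives: push (MAIN, PC=0), enter IRQ0 at PC=0 (depth now 1)
Event 2 (EXEC): [IRQ0] PC=0: DEC 2 -> ACC=-2
Event 3 (EXEC): [IRQ0] PC=1: DEC 4 -> ACC=-6
Event 4 (EXEC): [IRQ0] PC=2: IRET -> resume MAIN at PC=0 (depth now 0)
Event 5 (EXEC): [MAIN] PC=0: NOP
Event 6 (EXEC): [MAIN] PC=1: INC 4 -> ACC=-2
Event 7 (INT 0): INT 0 arrives: push (MAIN, PC=2), enter IRQ0 at PC=0 (depth now 1)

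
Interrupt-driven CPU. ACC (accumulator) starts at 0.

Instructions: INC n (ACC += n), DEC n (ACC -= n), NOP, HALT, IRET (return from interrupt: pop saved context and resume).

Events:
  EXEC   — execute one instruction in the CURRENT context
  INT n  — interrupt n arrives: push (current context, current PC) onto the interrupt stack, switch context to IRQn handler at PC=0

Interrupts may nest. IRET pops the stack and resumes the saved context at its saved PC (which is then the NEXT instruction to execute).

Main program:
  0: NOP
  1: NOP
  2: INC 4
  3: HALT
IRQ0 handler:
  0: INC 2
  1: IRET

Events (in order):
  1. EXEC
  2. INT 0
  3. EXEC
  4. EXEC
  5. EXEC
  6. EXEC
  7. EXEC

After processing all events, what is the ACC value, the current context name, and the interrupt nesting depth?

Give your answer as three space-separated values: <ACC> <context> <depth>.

Event 1 (EXEC): [MAIN] PC=0: NOP
Event 2 (INT 0): INT 0 arrives: push (MAIN, PC=1), enter IRQ0 at PC=0 (depth now 1)
Event 3 (EXEC): [IRQ0] PC=0: INC 2 -> ACC=2
Event 4 (EXEC): [IRQ0] PC=1: IRET -> resume MAIN at PC=1 (depth now 0)
Event 5 (EXEC): [MAIN] PC=1: NOP
Event 6 (EXEC): [MAIN] PC=2: INC 4 -> ACC=6
Event 7 (EXEC): [MAIN] PC=3: HALT

Answer: 6 MAIN 0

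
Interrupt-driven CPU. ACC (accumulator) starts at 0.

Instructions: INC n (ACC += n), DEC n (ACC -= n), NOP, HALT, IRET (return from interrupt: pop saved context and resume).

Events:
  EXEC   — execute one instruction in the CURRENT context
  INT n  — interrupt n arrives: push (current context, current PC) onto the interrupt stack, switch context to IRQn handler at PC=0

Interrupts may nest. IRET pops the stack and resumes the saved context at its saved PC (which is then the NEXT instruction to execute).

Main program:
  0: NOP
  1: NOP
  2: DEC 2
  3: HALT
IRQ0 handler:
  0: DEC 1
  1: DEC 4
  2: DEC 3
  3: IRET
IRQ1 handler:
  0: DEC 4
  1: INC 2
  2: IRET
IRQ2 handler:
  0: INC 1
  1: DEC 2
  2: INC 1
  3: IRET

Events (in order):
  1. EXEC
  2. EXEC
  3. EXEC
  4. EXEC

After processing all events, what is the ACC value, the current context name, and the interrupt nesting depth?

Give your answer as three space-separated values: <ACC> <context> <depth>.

Event 1 (EXEC): [MAIN] PC=0: NOP
Event 2 (EXEC): [MAIN] PC=1: NOP
Event 3 (EXEC): [MAIN] PC=2: DEC 2 -> ACC=-2
Event 4 (EXEC): [MAIN] PC=3: HALT

Answer: -2 MAIN 0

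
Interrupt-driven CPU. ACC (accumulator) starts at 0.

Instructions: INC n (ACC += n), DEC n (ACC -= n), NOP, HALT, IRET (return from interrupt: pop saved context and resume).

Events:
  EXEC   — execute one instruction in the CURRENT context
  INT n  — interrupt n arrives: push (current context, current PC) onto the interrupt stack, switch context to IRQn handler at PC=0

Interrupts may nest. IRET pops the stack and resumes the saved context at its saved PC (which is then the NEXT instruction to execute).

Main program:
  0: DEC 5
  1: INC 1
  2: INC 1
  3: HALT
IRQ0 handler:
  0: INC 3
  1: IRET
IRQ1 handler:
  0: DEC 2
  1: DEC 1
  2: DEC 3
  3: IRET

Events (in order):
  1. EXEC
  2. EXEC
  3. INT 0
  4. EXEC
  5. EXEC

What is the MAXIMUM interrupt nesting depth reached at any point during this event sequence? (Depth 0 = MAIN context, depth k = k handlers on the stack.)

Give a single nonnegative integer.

Answer: 1

Derivation:
Event 1 (EXEC): [MAIN] PC=0: DEC 5 -> ACC=-5 [depth=0]
Event 2 (EXEC): [MAIN] PC=1: INC 1 -> ACC=-4 [depth=0]
Event 3 (INT 0): INT 0 arrives: push (MAIN, PC=2), enter IRQ0 at PC=0 (depth now 1) [depth=1]
Event 4 (EXEC): [IRQ0] PC=0: INC 3 -> ACC=-1 [depth=1]
Event 5 (EXEC): [IRQ0] PC=1: IRET -> resume MAIN at PC=2 (depth now 0) [depth=0]
Max depth observed: 1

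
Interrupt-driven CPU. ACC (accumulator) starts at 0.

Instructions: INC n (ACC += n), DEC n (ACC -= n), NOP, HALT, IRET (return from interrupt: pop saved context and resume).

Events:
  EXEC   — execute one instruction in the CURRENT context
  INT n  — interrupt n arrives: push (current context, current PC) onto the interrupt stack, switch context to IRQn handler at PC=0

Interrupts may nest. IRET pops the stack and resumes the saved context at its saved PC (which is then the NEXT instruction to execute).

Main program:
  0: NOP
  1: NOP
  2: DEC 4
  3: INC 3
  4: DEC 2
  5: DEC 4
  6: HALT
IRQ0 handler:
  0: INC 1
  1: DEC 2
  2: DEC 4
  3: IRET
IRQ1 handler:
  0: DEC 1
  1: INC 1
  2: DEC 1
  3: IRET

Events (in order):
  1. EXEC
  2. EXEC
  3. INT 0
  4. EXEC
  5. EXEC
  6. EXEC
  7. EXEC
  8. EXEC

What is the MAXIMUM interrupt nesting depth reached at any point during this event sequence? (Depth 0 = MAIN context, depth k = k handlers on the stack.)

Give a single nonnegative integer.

Answer: 1

Derivation:
Event 1 (EXEC): [MAIN] PC=0: NOP [depth=0]
Event 2 (EXEC): [MAIN] PC=1: NOP [depth=0]
Event 3 (INT 0): INT 0 arrives: push (MAIN, PC=2), enter IRQ0 at PC=0 (depth now 1) [depth=1]
Event 4 (EXEC): [IRQ0] PC=0: INC 1 -> ACC=1 [depth=1]
Event 5 (EXEC): [IRQ0] PC=1: DEC 2 -> ACC=-1 [depth=1]
Event 6 (EXEC): [IRQ0] PC=2: DEC 4 -> ACC=-5 [depth=1]
Event 7 (EXEC): [IRQ0] PC=3: IRET -> resume MAIN at PC=2 (depth now 0) [depth=0]
Event 8 (EXEC): [MAIN] PC=2: DEC 4 -> ACC=-9 [depth=0]
Max depth observed: 1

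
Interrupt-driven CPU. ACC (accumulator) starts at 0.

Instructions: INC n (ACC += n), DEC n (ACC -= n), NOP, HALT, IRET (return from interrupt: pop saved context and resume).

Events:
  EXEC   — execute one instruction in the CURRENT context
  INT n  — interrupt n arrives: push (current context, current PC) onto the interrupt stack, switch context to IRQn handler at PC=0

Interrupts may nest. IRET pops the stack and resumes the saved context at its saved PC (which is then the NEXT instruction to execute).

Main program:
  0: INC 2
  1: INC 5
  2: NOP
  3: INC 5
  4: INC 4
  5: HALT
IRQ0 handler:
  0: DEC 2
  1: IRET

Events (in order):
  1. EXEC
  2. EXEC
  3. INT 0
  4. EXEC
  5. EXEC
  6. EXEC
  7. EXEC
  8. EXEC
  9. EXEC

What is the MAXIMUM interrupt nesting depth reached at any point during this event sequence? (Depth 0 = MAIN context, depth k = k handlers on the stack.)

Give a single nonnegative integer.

Answer: 1

Derivation:
Event 1 (EXEC): [MAIN] PC=0: INC 2 -> ACC=2 [depth=0]
Event 2 (EXEC): [MAIN] PC=1: INC 5 -> ACC=7 [depth=0]
Event 3 (INT 0): INT 0 arrives: push (MAIN, PC=2), enter IRQ0 at PC=0 (depth now 1) [depth=1]
Event 4 (EXEC): [IRQ0] PC=0: DEC 2 -> ACC=5 [depth=1]
Event 5 (EXEC): [IRQ0] PC=1: IRET -> resume MAIN at PC=2 (depth now 0) [depth=0]
Event 6 (EXEC): [MAIN] PC=2: NOP [depth=0]
Event 7 (EXEC): [MAIN] PC=3: INC 5 -> ACC=10 [depth=0]
Event 8 (EXEC): [MAIN] PC=4: INC 4 -> ACC=14 [depth=0]
Event 9 (EXEC): [MAIN] PC=5: HALT [depth=0]
Max depth observed: 1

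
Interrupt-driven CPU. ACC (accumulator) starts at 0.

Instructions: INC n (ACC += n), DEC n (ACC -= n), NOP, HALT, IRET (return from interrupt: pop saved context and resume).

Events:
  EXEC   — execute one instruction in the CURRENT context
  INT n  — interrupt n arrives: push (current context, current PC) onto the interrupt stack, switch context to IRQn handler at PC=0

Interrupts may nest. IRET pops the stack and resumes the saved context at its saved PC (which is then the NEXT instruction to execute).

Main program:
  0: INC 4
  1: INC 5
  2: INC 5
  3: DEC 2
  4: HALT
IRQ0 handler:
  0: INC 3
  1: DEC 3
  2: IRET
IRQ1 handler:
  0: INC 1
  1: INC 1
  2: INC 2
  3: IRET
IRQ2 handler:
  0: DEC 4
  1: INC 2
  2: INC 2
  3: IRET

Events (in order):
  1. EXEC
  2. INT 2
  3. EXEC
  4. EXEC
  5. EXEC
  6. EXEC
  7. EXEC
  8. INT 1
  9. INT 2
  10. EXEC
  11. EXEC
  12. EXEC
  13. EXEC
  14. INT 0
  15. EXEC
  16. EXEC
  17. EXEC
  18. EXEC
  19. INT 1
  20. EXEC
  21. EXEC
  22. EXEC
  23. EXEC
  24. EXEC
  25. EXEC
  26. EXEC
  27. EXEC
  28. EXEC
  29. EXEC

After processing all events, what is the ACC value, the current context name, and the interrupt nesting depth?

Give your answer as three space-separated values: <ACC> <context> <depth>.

Answer: 20 MAIN 0

Derivation:
Event 1 (EXEC): [MAIN] PC=0: INC 4 -> ACC=4
Event 2 (INT 2): INT 2 arrives: push (MAIN, PC=1), enter IRQ2 at PC=0 (depth now 1)
Event 3 (EXEC): [IRQ2] PC=0: DEC 4 -> ACC=0
Event 4 (EXEC): [IRQ2] PC=1: INC 2 -> ACC=2
Event 5 (EXEC): [IRQ2] PC=2: INC 2 -> ACC=4
Event 6 (EXEC): [IRQ2] PC=3: IRET -> resume MAIN at PC=1 (depth now 0)
Event 7 (EXEC): [MAIN] PC=1: INC 5 -> ACC=9
Event 8 (INT 1): INT 1 arrives: push (MAIN, PC=2), enter IRQ1 at PC=0 (depth now 1)
Event 9 (INT 2): INT 2 arrives: push (IRQ1, PC=0), enter IRQ2 at PC=0 (depth now 2)
Event 10 (EXEC): [IRQ2] PC=0: DEC 4 -> ACC=5
Event 11 (EXEC): [IRQ2] PC=1: INC 2 -> ACC=7
Event 12 (EXEC): [IRQ2] PC=2: INC 2 -> ACC=9
Event 13 (EXEC): [IRQ2] PC=3: IRET -> resume IRQ1 at PC=0 (depth now 1)
Event 14 (INT 0): INT 0 arrives: push (IRQ1, PC=0), enter IRQ0 at PC=0 (depth now 2)
Event 15 (EXEC): [IRQ0] PC=0: INC 3 -> ACC=12
Event 16 (EXEC): [IRQ0] PC=1: DEC 3 -> ACC=9
Event 17 (EXEC): [IRQ0] PC=2: IRET -> resume IRQ1 at PC=0 (depth now 1)
Event 18 (EXEC): [IRQ1] PC=0: INC 1 -> ACC=10
Event 19 (INT 1): INT 1 arrives: push (IRQ1, PC=1), enter IRQ1 at PC=0 (depth now 2)
Event 20 (EXEC): [IRQ1] PC=0: INC 1 -> ACC=11
Event 21 (EXEC): [IRQ1] PC=1: INC 1 -> ACC=12
Event 22 (EXEC): [IRQ1] PC=2: INC 2 -> ACC=14
Event 23 (EXEC): [IRQ1] PC=3: IRET -> resume IRQ1 at PC=1 (depth now 1)
Event 24 (EXEC): [IRQ1] PC=1: INC 1 -> ACC=15
Event 25 (EXEC): [IRQ1] PC=2: INC 2 -> ACC=17
Event 26 (EXEC): [IRQ1] PC=3: IRET -> resume MAIN at PC=2 (depth now 0)
Event 27 (EXEC): [MAIN] PC=2: INC 5 -> ACC=22
Event 28 (EXEC): [MAIN] PC=3: DEC 2 -> ACC=20
Event 29 (EXEC): [MAIN] PC=4: HALT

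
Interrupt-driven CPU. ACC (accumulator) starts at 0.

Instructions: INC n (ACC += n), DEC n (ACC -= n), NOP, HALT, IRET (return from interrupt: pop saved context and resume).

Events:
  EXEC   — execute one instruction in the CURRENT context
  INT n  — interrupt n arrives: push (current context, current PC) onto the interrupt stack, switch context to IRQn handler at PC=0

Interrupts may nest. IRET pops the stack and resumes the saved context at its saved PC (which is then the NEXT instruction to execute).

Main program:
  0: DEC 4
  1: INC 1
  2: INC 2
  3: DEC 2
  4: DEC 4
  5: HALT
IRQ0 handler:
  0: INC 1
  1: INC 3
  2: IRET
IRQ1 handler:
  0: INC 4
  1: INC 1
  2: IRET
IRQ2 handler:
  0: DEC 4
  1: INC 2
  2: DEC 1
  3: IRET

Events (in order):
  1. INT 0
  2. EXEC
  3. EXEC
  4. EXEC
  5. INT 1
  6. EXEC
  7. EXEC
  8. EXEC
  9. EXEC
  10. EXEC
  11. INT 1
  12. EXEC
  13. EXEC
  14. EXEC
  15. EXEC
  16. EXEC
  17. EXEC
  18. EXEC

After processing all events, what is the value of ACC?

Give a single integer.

Event 1 (INT 0): INT 0 arrives: push (MAIN, PC=0), enter IRQ0 at PC=0 (depth now 1)
Event 2 (EXEC): [IRQ0] PC=0: INC 1 -> ACC=1
Event 3 (EXEC): [IRQ0] PC=1: INC 3 -> ACC=4
Event 4 (EXEC): [IRQ0] PC=2: IRET -> resume MAIN at PC=0 (depth now 0)
Event 5 (INT 1): INT 1 arrives: push (MAIN, PC=0), enter IRQ1 at PC=0 (depth now 1)
Event 6 (EXEC): [IRQ1] PC=0: INC 4 -> ACC=8
Event 7 (EXEC): [IRQ1] PC=1: INC 1 -> ACC=9
Event 8 (EXEC): [IRQ1] PC=2: IRET -> resume MAIN at PC=0 (depth now 0)
Event 9 (EXEC): [MAIN] PC=0: DEC 4 -> ACC=5
Event 10 (EXEC): [MAIN] PC=1: INC 1 -> ACC=6
Event 11 (INT 1): INT 1 arrives: push (MAIN, PC=2), enter IRQ1 at PC=0 (depth now 1)
Event 12 (EXEC): [IRQ1] PC=0: INC 4 -> ACC=10
Event 13 (EXEC): [IRQ1] PC=1: INC 1 -> ACC=11
Event 14 (EXEC): [IRQ1] PC=2: IRET -> resume MAIN at PC=2 (depth now 0)
Event 15 (EXEC): [MAIN] PC=2: INC 2 -> ACC=13
Event 16 (EXEC): [MAIN] PC=3: DEC 2 -> ACC=11
Event 17 (EXEC): [MAIN] PC=4: DEC 4 -> ACC=7
Event 18 (EXEC): [MAIN] PC=5: HALT

Answer: 7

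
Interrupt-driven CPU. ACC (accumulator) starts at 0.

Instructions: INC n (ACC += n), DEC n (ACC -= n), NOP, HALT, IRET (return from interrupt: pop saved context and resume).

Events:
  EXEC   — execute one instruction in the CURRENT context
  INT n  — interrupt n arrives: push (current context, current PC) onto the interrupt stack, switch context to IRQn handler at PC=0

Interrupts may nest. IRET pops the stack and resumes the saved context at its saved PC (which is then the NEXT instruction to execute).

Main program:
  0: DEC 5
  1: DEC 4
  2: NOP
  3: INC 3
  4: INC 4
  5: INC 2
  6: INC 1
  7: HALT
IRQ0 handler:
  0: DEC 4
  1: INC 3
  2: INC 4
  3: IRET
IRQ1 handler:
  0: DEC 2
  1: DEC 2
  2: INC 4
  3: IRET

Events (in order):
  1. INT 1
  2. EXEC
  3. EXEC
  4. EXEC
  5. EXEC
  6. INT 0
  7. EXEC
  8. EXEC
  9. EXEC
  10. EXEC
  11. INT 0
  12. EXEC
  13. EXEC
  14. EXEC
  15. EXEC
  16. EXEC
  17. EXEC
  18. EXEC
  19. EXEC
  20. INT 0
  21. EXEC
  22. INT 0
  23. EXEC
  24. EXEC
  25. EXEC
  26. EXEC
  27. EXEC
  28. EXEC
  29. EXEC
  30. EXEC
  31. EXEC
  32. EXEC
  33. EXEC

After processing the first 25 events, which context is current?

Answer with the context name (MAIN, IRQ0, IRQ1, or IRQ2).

Answer: IRQ0

Derivation:
Event 1 (INT 1): INT 1 arrives: push (MAIN, PC=0), enter IRQ1 at PC=0 (depth now 1)
Event 2 (EXEC): [IRQ1] PC=0: DEC 2 -> ACC=-2
Event 3 (EXEC): [IRQ1] PC=1: DEC 2 -> ACC=-4
Event 4 (EXEC): [IRQ1] PC=2: INC 4 -> ACC=0
Event 5 (EXEC): [IRQ1] PC=3: IRET -> resume MAIN at PC=0 (depth now 0)
Event 6 (INT 0): INT 0 arrives: push (MAIN, PC=0), enter IRQ0 at PC=0 (depth now 1)
Event 7 (EXEC): [IRQ0] PC=0: DEC 4 -> ACC=-4
Event 8 (EXEC): [IRQ0] PC=1: INC 3 -> ACC=-1
Event 9 (EXEC): [IRQ0] PC=2: INC 4 -> ACC=3
Event 10 (EXEC): [IRQ0] PC=3: IRET -> resume MAIN at PC=0 (depth now 0)
Event 11 (INT 0): INT 0 arrives: push (MAIN, PC=0), enter IRQ0 at PC=0 (depth now 1)
Event 12 (EXEC): [IRQ0] PC=0: DEC 4 -> ACC=-1
Event 13 (EXEC): [IRQ0] PC=1: INC 3 -> ACC=2
Event 14 (EXEC): [IRQ0] PC=2: INC 4 -> ACC=6
Event 15 (EXEC): [IRQ0] PC=3: IRET -> resume MAIN at PC=0 (depth now 0)
Event 16 (EXEC): [MAIN] PC=0: DEC 5 -> ACC=1
Event 17 (EXEC): [MAIN] PC=1: DEC 4 -> ACC=-3
Event 18 (EXEC): [MAIN] PC=2: NOP
Event 19 (EXEC): [MAIN] PC=3: INC 3 -> ACC=0
Event 20 (INT 0): INT 0 arrives: push (MAIN, PC=4), enter IRQ0 at PC=0 (depth now 1)
Event 21 (EXEC): [IRQ0] PC=0: DEC 4 -> ACC=-4
Event 22 (INT 0): INT 0 arrives: push (IRQ0, PC=1), enter IRQ0 at PC=0 (depth now 2)
Event 23 (EXEC): [IRQ0] PC=0: DEC 4 -> ACC=-8
Event 24 (EXEC): [IRQ0] PC=1: INC 3 -> ACC=-5
Event 25 (EXEC): [IRQ0] PC=2: INC 4 -> ACC=-1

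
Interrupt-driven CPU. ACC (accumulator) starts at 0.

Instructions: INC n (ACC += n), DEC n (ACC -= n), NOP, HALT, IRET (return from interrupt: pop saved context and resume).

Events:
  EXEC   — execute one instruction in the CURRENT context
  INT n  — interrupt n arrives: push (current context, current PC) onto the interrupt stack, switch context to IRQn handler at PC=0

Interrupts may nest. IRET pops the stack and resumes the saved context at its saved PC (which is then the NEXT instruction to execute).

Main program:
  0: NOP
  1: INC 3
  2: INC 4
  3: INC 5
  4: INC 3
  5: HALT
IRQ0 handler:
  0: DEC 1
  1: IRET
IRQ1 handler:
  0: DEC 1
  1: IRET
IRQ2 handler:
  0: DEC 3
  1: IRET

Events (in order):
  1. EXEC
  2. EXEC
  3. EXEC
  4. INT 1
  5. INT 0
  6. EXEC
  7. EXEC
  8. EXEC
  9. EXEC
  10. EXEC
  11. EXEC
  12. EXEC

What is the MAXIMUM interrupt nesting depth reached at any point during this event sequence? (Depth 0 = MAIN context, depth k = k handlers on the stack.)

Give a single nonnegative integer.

Event 1 (EXEC): [MAIN] PC=0: NOP [depth=0]
Event 2 (EXEC): [MAIN] PC=1: INC 3 -> ACC=3 [depth=0]
Event 3 (EXEC): [MAIN] PC=2: INC 4 -> ACC=7 [depth=0]
Event 4 (INT 1): INT 1 arrives: push (MAIN, PC=3), enter IRQ1 at PC=0 (depth now 1) [depth=1]
Event 5 (INT 0): INT 0 arrives: push (IRQ1, PC=0), enter IRQ0 at PC=0 (depth now 2) [depth=2]
Event 6 (EXEC): [IRQ0] PC=0: DEC 1 -> ACC=6 [depth=2]
Event 7 (EXEC): [IRQ0] PC=1: IRET -> resume IRQ1 at PC=0 (depth now 1) [depth=1]
Event 8 (EXEC): [IRQ1] PC=0: DEC 1 -> ACC=5 [depth=1]
Event 9 (EXEC): [IRQ1] PC=1: IRET -> resume MAIN at PC=3 (depth now 0) [depth=0]
Event 10 (EXEC): [MAIN] PC=3: INC 5 -> ACC=10 [depth=0]
Event 11 (EXEC): [MAIN] PC=4: INC 3 -> ACC=13 [depth=0]
Event 12 (EXEC): [MAIN] PC=5: HALT [depth=0]
Max depth observed: 2

Answer: 2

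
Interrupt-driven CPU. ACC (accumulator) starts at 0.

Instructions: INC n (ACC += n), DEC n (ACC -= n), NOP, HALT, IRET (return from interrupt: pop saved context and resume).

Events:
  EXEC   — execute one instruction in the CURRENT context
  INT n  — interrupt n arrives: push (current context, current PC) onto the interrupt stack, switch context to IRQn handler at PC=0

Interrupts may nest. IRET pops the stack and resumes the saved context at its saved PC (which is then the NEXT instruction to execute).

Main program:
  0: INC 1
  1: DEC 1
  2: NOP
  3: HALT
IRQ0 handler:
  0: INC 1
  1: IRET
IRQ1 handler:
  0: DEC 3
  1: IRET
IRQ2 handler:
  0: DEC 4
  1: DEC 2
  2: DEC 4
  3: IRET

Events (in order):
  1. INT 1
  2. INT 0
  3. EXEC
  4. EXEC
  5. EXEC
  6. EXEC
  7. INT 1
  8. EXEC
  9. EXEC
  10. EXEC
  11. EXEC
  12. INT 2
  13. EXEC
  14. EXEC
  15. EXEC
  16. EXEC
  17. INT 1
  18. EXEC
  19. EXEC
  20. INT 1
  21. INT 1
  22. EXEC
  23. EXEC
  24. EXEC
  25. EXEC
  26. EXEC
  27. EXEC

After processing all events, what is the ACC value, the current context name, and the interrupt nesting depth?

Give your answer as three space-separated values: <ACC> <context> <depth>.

Event 1 (INT 1): INT 1 arrives: push (MAIN, PC=0), enter IRQ1 at PC=0 (depth now 1)
Event 2 (INT 0): INT 0 arrives: push (IRQ1, PC=0), enter IRQ0 at PC=0 (depth now 2)
Event 3 (EXEC): [IRQ0] PC=0: INC 1 -> ACC=1
Event 4 (EXEC): [IRQ0] PC=1: IRET -> resume IRQ1 at PC=0 (depth now 1)
Event 5 (EXEC): [IRQ1] PC=0: DEC 3 -> ACC=-2
Event 6 (EXEC): [IRQ1] PC=1: IRET -> resume MAIN at PC=0 (depth now 0)
Event 7 (INT 1): INT 1 arrives: push (MAIN, PC=0), enter IRQ1 at PC=0 (depth now 1)
Event 8 (EXEC): [IRQ1] PC=0: DEC 3 -> ACC=-5
Event 9 (EXEC): [IRQ1] PC=1: IRET -> resume MAIN at PC=0 (depth now 0)
Event 10 (EXEC): [MAIN] PC=0: INC 1 -> ACC=-4
Event 11 (EXEC): [MAIN] PC=1: DEC 1 -> ACC=-5
Event 12 (INT 2): INT 2 arrives: push (MAIN, PC=2), enter IRQ2 at PC=0 (depth now 1)
Event 13 (EXEC): [IRQ2] PC=0: DEC 4 -> ACC=-9
Event 14 (EXEC): [IRQ2] PC=1: DEC 2 -> ACC=-11
Event 15 (EXEC): [IRQ2] PC=2: DEC 4 -> ACC=-15
Event 16 (EXEC): [IRQ2] PC=3: IRET -> resume MAIN at PC=2 (depth now 0)
Event 17 (INT 1): INT 1 arrives: push (MAIN, PC=2), enter IRQ1 at PC=0 (depth now 1)
Event 18 (EXEC): [IRQ1] PC=0: DEC 3 -> ACC=-18
Event 19 (EXEC): [IRQ1] PC=1: IRET -> resume MAIN at PC=2 (depth now 0)
Event 20 (INT 1): INT 1 arrives: push (MAIN, PC=2), enter IRQ1 at PC=0 (depth now 1)
Event 21 (INT 1): INT 1 arrives: push (IRQ1, PC=0), enter IRQ1 at PC=0 (depth now 2)
Event 22 (EXEC): [IRQ1] PC=0: DEC 3 -> ACC=-21
Event 23 (EXEC): [IRQ1] PC=1: IRET -> resume IRQ1 at PC=0 (depth now 1)
Event 24 (EXEC): [IRQ1] PC=0: DEC 3 -> ACC=-24
Event 25 (EXEC): [IRQ1] PC=1: IRET -> resume MAIN at PC=2 (depth now 0)
Event 26 (EXEC): [MAIN] PC=2: NOP
Event 27 (EXEC): [MAIN] PC=3: HALT

Answer: -24 MAIN 0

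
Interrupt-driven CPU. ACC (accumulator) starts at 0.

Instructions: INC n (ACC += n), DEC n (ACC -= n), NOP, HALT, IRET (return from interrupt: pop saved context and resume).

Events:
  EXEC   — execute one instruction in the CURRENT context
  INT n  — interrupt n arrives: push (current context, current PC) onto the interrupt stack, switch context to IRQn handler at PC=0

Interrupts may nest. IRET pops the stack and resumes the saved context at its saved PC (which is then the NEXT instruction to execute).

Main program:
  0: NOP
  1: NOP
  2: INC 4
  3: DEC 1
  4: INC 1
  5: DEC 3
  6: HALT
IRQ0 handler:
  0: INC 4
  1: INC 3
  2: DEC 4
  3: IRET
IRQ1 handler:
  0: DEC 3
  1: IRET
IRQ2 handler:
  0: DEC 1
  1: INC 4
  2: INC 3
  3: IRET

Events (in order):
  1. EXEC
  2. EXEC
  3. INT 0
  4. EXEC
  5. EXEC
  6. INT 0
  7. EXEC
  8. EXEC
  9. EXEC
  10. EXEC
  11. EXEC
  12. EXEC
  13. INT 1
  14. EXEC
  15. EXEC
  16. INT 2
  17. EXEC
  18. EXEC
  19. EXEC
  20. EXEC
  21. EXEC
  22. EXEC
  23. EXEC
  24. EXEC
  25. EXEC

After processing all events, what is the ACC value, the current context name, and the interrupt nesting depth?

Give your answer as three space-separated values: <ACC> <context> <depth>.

Answer: 10 MAIN 0

Derivation:
Event 1 (EXEC): [MAIN] PC=0: NOP
Event 2 (EXEC): [MAIN] PC=1: NOP
Event 3 (INT 0): INT 0 arrives: push (MAIN, PC=2), enter IRQ0 at PC=0 (depth now 1)
Event 4 (EXEC): [IRQ0] PC=0: INC 4 -> ACC=4
Event 5 (EXEC): [IRQ0] PC=1: INC 3 -> ACC=7
Event 6 (INT 0): INT 0 arrives: push (IRQ0, PC=2), enter IRQ0 at PC=0 (depth now 2)
Event 7 (EXEC): [IRQ0] PC=0: INC 4 -> ACC=11
Event 8 (EXEC): [IRQ0] PC=1: INC 3 -> ACC=14
Event 9 (EXEC): [IRQ0] PC=2: DEC 4 -> ACC=10
Event 10 (EXEC): [IRQ0] PC=3: IRET -> resume IRQ0 at PC=2 (depth now 1)
Event 11 (EXEC): [IRQ0] PC=2: DEC 4 -> ACC=6
Event 12 (EXEC): [IRQ0] PC=3: IRET -> resume MAIN at PC=2 (depth now 0)
Event 13 (INT 1): INT 1 arrives: push (MAIN, PC=2), enter IRQ1 at PC=0 (depth now 1)
Event 14 (EXEC): [IRQ1] PC=0: DEC 3 -> ACC=3
Event 15 (EXEC): [IRQ1] PC=1: IRET -> resume MAIN at PC=2 (depth now 0)
Event 16 (INT 2): INT 2 arrives: push (MAIN, PC=2), enter IRQ2 at PC=0 (depth now 1)
Event 17 (EXEC): [IRQ2] PC=0: DEC 1 -> ACC=2
Event 18 (EXEC): [IRQ2] PC=1: INC 4 -> ACC=6
Event 19 (EXEC): [IRQ2] PC=2: INC 3 -> ACC=9
Event 20 (EXEC): [IRQ2] PC=3: IRET -> resume MAIN at PC=2 (depth now 0)
Event 21 (EXEC): [MAIN] PC=2: INC 4 -> ACC=13
Event 22 (EXEC): [MAIN] PC=3: DEC 1 -> ACC=12
Event 23 (EXEC): [MAIN] PC=4: INC 1 -> ACC=13
Event 24 (EXEC): [MAIN] PC=5: DEC 3 -> ACC=10
Event 25 (EXEC): [MAIN] PC=6: HALT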